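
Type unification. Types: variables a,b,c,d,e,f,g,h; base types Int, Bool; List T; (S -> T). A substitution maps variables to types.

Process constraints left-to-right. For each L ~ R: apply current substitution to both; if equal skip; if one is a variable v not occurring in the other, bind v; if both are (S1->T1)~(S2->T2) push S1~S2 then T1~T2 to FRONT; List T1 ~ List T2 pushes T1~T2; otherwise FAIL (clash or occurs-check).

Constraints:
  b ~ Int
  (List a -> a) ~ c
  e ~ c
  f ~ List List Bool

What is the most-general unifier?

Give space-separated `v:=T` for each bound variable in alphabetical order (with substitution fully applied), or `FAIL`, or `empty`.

Answer: b:=Int c:=(List a -> a) e:=(List a -> a) f:=List List Bool

Derivation:
step 1: unify b ~ Int  [subst: {-} | 3 pending]
  bind b := Int
step 2: unify (List a -> a) ~ c  [subst: {b:=Int} | 2 pending]
  bind c := (List a -> a)
step 3: unify e ~ (List a -> a)  [subst: {b:=Int, c:=(List a -> a)} | 1 pending]
  bind e := (List a -> a)
step 4: unify f ~ List List Bool  [subst: {b:=Int, c:=(List a -> a), e:=(List a -> a)} | 0 pending]
  bind f := List List Bool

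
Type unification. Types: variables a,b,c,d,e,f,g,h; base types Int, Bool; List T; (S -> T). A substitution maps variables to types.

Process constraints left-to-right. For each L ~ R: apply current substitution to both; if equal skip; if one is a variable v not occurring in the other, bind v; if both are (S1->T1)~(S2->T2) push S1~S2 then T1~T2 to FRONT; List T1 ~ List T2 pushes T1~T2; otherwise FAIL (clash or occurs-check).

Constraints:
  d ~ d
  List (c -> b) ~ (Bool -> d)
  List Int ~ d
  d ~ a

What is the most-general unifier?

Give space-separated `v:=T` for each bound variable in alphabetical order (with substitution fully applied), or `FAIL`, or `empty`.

step 1: unify d ~ d  [subst: {-} | 3 pending]
  -> identical, skip
step 2: unify List (c -> b) ~ (Bool -> d)  [subst: {-} | 2 pending]
  clash: List (c -> b) vs (Bool -> d)

Answer: FAIL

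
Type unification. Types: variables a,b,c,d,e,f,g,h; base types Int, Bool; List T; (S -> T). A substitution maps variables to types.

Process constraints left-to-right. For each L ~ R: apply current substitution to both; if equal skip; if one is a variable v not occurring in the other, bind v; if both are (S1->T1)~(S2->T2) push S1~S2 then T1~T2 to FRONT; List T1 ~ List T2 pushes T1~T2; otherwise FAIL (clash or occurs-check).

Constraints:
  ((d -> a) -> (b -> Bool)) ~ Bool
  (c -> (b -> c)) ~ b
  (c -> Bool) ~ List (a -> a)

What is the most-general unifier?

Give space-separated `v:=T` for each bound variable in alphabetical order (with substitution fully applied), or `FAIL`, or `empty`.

step 1: unify ((d -> a) -> (b -> Bool)) ~ Bool  [subst: {-} | 2 pending]
  clash: ((d -> a) -> (b -> Bool)) vs Bool

Answer: FAIL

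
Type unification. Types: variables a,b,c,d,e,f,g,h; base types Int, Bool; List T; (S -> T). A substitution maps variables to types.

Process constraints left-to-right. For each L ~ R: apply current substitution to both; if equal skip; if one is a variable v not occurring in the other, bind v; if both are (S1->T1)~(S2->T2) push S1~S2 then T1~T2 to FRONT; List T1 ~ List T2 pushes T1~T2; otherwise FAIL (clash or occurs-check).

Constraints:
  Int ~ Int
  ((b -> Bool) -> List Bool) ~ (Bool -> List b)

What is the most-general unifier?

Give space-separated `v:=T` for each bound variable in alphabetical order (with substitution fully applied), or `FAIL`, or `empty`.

Answer: FAIL

Derivation:
step 1: unify Int ~ Int  [subst: {-} | 1 pending]
  -> identical, skip
step 2: unify ((b -> Bool) -> List Bool) ~ (Bool -> List b)  [subst: {-} | 0 pending]
  -> decompose arrow: push (b -> Bool)~Bool, List Bool~List b
step 3: unify (b -> Bool) ~ Bool  [subst: {-} | 1 pending]
  clash: (b -> Bool) vs Bool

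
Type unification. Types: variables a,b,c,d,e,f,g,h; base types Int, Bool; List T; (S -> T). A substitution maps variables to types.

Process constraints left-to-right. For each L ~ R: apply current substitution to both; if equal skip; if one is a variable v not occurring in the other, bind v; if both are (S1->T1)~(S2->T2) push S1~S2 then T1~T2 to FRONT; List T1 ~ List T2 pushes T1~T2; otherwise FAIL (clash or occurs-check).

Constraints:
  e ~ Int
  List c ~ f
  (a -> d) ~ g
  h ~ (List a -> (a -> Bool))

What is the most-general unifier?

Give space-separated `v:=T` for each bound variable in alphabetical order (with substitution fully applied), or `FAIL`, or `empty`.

step 1: unify e ~ Int  [subst: {-} | 3 pending]
  bind e := Int
step 2: unify List c ~ f  [subst: {e:=Int} | 2 pending]
  bind f := List c
step 3: unify (a -> d) ~ g  [subst: {e:=Int, f:=List c} | 1 pending]
  bind g := (a -> d)
step 4: unify h ~ (List a -> (a -> Bool))  [subst: {e:=Int, f:=List c, g:=(a -> d)} | 0 pending]
  bind h := (List a -> (a -> Bool))

Answer: e:=Int f:=List c g:=(a -> d) h:=(List a -> (a -> Bool))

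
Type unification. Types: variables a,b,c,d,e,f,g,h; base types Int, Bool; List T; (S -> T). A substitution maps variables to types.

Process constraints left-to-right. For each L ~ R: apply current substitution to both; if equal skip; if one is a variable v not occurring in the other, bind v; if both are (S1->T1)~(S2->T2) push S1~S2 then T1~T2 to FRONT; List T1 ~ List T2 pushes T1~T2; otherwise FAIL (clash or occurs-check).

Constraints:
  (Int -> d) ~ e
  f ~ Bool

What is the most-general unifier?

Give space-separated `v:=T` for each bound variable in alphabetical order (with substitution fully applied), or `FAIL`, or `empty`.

Answer: e:=(Int -> d) f:=Bool

Derivation:
step 1: unify (Int -> d) ~ e  [subst: {-} | 1 pending]
  bind e := (Int -> d)
step 2: unify f ~ Bool  [subst: {e:=(Int -> d)} | 0 pending]
  bind f := Bool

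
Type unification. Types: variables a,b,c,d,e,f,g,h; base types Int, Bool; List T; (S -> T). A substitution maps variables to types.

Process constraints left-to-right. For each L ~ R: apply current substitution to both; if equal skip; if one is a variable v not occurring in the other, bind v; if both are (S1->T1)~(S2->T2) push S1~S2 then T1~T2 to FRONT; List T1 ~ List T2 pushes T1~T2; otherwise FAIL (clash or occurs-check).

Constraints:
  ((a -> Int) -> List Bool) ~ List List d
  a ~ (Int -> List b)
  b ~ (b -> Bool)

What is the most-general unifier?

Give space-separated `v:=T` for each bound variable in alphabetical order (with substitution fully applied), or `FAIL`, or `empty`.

Answer: FAIL

Derivation:
step 1: unify ((a -> Int) -> List Bool) ~ List List d  [subst: {-} | 2 pending]
  clash: ((a -> Int) -> List Bool) vs List List d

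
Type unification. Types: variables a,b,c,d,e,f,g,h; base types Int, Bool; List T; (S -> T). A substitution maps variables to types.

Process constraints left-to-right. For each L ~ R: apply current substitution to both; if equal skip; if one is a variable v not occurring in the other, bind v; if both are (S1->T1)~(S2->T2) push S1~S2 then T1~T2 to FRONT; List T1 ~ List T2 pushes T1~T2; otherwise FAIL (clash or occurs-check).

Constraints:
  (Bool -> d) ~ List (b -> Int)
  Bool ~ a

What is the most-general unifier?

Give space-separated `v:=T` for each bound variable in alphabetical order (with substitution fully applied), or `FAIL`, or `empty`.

Answer: FAIL

Derivation:
step 1: unify (Bool -> d) ~ List (b -> Int)  [subst: {-} | 1 pending]
  clash: (Bool -> d) vs List (b -> Int)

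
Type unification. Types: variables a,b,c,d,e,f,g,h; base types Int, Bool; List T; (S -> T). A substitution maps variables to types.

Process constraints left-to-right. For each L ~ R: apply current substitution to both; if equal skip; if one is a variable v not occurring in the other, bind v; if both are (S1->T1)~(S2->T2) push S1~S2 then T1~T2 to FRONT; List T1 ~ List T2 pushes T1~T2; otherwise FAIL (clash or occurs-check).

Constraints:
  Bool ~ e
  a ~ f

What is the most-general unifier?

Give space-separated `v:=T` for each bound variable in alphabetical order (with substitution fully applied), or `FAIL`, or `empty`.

Answer: a:=f e:=Bool

Derivation:
step 1: unify Bool ~ e  [subst: {-} | 1 pending]
  bind e := Bool
step 2: unify a ~ f  [subst: {e:=Bool} | 0 pending]
  bind a := f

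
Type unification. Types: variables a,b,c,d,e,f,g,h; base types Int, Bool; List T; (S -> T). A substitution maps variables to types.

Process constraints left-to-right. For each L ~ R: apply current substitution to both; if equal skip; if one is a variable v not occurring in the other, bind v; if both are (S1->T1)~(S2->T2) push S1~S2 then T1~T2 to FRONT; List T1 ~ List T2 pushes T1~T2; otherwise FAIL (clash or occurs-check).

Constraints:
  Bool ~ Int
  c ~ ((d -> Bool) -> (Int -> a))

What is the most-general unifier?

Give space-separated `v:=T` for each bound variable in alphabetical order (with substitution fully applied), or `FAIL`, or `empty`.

Answer: FAIL

Derivation:
step 1: unify Bool ~ Int  [subst: {-} | 1 pending]
  clash: Bool vs Int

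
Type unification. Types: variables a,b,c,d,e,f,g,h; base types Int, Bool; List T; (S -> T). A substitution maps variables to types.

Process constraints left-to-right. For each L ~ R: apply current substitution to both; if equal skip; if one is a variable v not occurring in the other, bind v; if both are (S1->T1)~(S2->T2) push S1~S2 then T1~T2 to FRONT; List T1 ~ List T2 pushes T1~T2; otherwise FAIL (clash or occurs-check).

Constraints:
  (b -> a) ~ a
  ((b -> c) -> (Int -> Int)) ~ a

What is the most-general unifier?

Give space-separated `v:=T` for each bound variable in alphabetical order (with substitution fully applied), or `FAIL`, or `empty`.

step 1: unify (b -> a) ~ a  [subst: {-} | 1 pending]
  occurs-check fail

Answer: FAIL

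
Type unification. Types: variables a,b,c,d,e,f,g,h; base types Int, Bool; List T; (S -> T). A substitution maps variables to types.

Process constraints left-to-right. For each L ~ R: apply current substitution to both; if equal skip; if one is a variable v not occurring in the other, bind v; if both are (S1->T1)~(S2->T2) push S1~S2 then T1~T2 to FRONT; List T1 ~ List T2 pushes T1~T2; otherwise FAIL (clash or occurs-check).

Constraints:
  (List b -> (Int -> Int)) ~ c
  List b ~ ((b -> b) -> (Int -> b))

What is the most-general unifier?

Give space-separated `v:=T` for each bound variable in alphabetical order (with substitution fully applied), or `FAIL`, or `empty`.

Answer: FAIL

Derivation:
step 1: unify (List b -> (Int -> Int)) ~ c  [subst: {-} | 1 pending]
  bind c := (List b -> (Int -> Int))
step 2: unify List b ~ ((b -> b) -> (Int -> b))  [subst: {c:=(List b -> (Int -> Int))} | 0 pending]
  clash: List b vs ((b -> b) -> (Int -> b))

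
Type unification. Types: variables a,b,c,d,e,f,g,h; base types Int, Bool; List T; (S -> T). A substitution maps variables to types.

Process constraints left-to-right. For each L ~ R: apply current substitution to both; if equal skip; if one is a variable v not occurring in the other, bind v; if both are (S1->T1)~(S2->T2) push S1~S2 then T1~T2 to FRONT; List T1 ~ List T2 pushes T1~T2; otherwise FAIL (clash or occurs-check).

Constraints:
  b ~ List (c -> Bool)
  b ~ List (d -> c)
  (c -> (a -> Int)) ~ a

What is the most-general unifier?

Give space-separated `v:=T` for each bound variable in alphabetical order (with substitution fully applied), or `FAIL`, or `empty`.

step 1: unify b ~ List (c -> Bool)  [subst: {-} | 2 pending]
  bind b := List (c -> Bool)
step 2: unify List (c -> Bool) ~ List (d -> c)  [subst: {b:=List (c -> Bool)} | 1 pending]
  -> decompose List: push (c -> Bool)~(d -> c)
step 3: unify (c -> Bool) ~ (d -> c)  [subst: {b:=List (c -> Bool)} | 1 pending]
  -> decompose arrow: push c~d, Bool~c
step 4: unify c ~ d  [subst: {b:=List (c -> Bool)} | 2 pending]
  bind c := d
step 5: unify Bool ~ d  [subst: {b:=List (c -> Bool), c:=d} | 1 pending]
  bind d := Bool
step 6: unify (Bool -> (a -> Int)) ~ a  [subst: {b:=List (c -> Bool), c:=d, d:=Bool} | 0 pending]
  occurs-check fail

Answer: FAIL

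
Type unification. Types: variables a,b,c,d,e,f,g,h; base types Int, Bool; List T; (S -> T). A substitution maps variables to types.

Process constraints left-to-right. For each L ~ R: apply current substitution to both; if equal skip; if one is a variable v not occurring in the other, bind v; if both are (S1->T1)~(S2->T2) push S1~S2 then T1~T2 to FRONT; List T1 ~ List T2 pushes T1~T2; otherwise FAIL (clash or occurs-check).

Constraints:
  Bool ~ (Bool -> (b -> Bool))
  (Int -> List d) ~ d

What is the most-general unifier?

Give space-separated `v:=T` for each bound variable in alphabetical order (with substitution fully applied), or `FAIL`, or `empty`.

Answer: FAIL

Derivation:
step 1: unify Bool ~ (Bool -> (b -> Bool))  [subst: {-} | 1 pending]
  clash: Bool vs (Bool -> (b -> Bool))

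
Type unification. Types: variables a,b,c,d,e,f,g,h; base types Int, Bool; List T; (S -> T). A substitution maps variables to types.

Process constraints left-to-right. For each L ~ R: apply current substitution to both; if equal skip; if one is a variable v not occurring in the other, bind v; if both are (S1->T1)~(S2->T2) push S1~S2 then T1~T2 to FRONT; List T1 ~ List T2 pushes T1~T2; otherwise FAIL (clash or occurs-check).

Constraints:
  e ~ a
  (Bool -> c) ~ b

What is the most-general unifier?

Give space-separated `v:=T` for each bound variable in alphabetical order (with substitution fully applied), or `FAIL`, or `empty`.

Answer: b:=(Bool -> c) e:=a

Derivation:
step 1: unify e ~ a  [subst: {-} | 1 pending]
  bind e := a
step 2: unify (Bool -> c) ~ b  [subst: {e:=a} | 0 pending]
  bind b := (Bool -> c)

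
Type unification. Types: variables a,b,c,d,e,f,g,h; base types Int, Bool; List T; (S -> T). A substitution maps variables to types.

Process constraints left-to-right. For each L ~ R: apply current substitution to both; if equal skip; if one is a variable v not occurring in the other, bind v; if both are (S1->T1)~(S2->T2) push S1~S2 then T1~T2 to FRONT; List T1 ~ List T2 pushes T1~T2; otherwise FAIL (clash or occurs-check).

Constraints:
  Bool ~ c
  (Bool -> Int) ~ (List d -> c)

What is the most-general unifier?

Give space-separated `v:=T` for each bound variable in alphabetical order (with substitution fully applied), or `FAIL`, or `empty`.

Answer: FAIL

Derivation:
step 1: unify Bool ~ c  [subst: {-} | 1 pending]
  bind c := Bool
step 2: unify (Bool -> Int) ~ (List d -> Bool)  [subst: {c:=Bool} | 0 pending]
  -> decompose arrow: push Bool~List d, Int~Bool
step 3: unify Bool ~ List d  [subst: {c:=Bool} | 1 pending]
  clash: Bool vs List d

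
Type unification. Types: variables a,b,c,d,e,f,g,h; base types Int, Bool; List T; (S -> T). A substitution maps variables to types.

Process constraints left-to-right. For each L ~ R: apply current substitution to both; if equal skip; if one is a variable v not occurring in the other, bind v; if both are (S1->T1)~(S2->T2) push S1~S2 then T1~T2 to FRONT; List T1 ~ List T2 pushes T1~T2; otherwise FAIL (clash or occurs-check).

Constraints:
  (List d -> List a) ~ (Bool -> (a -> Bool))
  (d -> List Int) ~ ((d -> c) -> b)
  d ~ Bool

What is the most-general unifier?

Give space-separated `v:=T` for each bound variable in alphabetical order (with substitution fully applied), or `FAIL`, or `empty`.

Answer: FAIL

Derivation:
step 1: unify (List d -> List a) ~ (Bool -> (a -> Bool))  [subst: {-} | 2 pending]
  -> decompose arrow: push List d~Bool, List a~(a -> Bool)
step 2: unify List d ~ Bool  [subst: {-} | 3 pending]
  clash: List d vs Bool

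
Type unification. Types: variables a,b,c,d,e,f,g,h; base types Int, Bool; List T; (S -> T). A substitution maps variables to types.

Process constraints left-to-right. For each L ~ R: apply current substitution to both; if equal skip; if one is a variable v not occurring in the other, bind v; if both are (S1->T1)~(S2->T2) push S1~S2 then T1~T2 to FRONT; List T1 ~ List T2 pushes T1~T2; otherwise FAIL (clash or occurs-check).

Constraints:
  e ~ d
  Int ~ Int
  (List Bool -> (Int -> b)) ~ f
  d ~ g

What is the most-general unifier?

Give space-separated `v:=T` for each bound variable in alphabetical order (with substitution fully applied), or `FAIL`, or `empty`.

step 1: unify e ~ d  [subst: {-} | 3 pending]
  bind e := d
step 2: unify Int ~ Int  [subst: {e:=d} | 2 pending]
  -> identical, skip
step 3: unify (List Bool -> (Int -> b)) ~ f  [subst: {e:=d} | 1 pending]
  bind f := (List Bool -> (Int -> b))
step 4: unify d ~ g  [subst: {e:=d, f:=(List Bool -> (Int -> b))} | 0 pending]
  bind d := g

Answer: d:=g e:=g f:=(List Bool -> (Int -> b))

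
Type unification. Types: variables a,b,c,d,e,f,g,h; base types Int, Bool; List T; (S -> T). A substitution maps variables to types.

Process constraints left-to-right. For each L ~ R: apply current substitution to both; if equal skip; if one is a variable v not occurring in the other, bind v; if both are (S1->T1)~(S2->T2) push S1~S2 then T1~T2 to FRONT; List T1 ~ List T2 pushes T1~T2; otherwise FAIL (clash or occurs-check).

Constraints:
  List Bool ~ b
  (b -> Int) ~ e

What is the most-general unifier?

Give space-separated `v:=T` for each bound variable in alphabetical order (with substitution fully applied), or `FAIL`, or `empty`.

step 1: unify List Bool ~ b  [subst: {-} | 1 pending]
  bind b := List Bool
step 2: unify (List Bool -> Int) ~ e  [subst: {b:=List Bool} | 0 pending]
  bind e := (List Bool -> Int)

Answer: b:=List Bool e:=(List Bool -> Int)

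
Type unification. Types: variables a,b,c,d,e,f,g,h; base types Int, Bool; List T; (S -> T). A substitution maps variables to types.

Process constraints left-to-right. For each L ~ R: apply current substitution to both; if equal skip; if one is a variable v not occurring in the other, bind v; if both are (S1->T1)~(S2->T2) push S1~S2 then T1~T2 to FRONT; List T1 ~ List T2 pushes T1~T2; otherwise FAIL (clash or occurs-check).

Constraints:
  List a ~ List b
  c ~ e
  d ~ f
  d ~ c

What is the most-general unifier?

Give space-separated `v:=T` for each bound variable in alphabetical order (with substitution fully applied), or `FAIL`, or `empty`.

Answer: a:=b c:=e d:=e f:=e

Derivation:
step 1: unify List a ~ List b  [subst: {-} | 3 pending]
  -> decompose List: push a~b
step 2: unify a ~ b  [subst: {-} | 3 pending]
  bind a := b
step 3: unify c ~ e  [subst: {a:=b} | 2 pending]
  bind c := e
step 4: unify d ~ f  [subst: {a:=b, c:=e} | 1 pending]
  bind d := f
step 5: unify f ~ e  [subst: {a:=b, c:=e, d:=f} | 0 pending]
  bind f := e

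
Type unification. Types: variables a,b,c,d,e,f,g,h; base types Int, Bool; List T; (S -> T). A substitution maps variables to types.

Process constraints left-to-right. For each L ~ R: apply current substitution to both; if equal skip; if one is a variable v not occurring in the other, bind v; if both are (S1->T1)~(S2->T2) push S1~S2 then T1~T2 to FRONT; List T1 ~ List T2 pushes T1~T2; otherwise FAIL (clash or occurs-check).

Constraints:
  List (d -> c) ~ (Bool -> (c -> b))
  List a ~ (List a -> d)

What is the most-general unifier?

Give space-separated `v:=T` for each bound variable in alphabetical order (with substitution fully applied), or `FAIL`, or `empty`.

step 1: unify List (d -> c) ~ (Bool -> (c -> b))  [subst: {-} | 1 pending]
  clash: List (d -> c) vs (Bool -> (c -> b))

Answer: FAIL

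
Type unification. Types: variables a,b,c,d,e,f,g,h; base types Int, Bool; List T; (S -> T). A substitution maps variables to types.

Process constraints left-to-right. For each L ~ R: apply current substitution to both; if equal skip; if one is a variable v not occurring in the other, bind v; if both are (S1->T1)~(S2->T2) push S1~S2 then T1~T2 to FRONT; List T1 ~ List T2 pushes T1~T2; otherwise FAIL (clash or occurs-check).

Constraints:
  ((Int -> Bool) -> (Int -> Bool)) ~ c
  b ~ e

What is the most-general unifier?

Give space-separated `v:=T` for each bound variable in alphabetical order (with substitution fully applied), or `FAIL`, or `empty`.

step 1: unify ((Int -> Bool) -> (Int -> Bool)) ~ c  [subst: {-} | 1 pending]
  bind c := ((Int -> Bool) -> (Int -> Bool))
step 2: unify b ~ e  [subst: {c:=((Int -> Bool) -> (Int -> Bool))} | 0 pending]
  bind b := e

Answer: b:=e c:=((Int -> Bool) -> (Int -> Bool))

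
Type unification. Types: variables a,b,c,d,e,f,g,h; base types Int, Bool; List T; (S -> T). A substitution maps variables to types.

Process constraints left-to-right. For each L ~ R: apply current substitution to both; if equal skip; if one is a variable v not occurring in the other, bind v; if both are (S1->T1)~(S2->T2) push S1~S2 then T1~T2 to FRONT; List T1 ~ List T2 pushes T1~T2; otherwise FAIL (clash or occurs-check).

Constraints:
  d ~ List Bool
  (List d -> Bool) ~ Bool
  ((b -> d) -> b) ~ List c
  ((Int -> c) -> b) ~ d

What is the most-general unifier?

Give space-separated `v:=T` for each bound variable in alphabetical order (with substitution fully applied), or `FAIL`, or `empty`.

step 1: unify d ~ List Bool  [subst: {-} | 3 pending]
  bind d := List Bool
step 2: unify (List List Bool -> Bool) ~ Bool  [subst: {d:=List Bool} | 2 pending]
  clash: (List List Bool -> Bool) vs Bool

Answer: FAIL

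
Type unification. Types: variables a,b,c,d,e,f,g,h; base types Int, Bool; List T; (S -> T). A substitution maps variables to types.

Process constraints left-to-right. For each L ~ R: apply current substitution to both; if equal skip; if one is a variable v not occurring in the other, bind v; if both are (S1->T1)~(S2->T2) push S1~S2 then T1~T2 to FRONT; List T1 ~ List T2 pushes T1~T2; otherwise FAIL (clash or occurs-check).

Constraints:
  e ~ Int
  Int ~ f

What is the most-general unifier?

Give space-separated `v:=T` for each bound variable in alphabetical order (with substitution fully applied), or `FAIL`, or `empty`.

step 1: unify e ~ Int  [subst: {-} | 1 pending]
  bind e := Int
step 2: unify Int ~ f  [subst: {e:=Int} | 0 pending]
  bind f := Int

Answer: e:=Int f:=Int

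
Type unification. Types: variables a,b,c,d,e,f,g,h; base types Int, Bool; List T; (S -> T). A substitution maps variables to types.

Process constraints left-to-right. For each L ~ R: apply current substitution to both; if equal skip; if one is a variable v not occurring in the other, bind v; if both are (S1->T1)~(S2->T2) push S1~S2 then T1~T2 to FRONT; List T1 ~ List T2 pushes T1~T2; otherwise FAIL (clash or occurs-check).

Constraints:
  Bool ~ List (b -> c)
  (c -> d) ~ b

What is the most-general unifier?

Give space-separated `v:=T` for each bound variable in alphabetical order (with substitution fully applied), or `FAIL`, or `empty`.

Answer: FAIL

Derivation:
step 1: unify Bool ~ List (b -> c)  [subst: {-} | 1 pending]
  clash: Bool vs List (b -> c)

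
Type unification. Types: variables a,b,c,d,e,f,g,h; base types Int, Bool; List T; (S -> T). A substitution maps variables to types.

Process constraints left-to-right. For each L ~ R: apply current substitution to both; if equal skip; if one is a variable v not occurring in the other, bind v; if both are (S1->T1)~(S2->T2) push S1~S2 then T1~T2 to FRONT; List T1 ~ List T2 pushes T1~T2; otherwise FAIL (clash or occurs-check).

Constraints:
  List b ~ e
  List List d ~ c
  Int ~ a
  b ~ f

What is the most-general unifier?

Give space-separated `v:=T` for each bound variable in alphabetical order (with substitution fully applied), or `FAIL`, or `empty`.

step 1: unify List b ~ e  [subst: {-} | 3 pending]
  bind e := List b
step 2: unify List List d ~ c  [subst: {e:=List b} | 2 pending]
  bind c := List List d
step 3: unify Int ~ a  [subst: {e:=List b, c:=List List d} | 1 pending]
  bind a := Int
step 4: unify b ~ f  [subst: {e:=List b, c:=List List d, a:=Int} | 0 pending]
  bind b := f

Answer: a:=Int b:=f c:=List List d e:=List f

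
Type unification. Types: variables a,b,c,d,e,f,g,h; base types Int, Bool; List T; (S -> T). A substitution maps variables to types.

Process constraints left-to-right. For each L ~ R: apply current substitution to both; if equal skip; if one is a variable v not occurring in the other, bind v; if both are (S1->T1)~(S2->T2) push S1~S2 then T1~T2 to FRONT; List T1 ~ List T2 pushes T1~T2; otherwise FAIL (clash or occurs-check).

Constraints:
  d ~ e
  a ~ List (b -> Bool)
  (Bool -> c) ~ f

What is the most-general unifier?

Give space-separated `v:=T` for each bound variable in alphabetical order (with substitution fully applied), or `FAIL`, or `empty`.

step 1: unify d ~ e  [subst: {-} | 2 pending]
  bind d := e
step 2: unify a ~ List (b -> Bool)  [subst: {d:=e} | 1 pending]
  bind a := List (b -> Bool)
step 3: unify (Bool -> c) ~ f  [subst: {d:=e, a:=List (b -> Bool)} | 0 pending]
  bind f := (Bool -> c)

Answer: a:=List (b -> Bool) d:=e f:=(Bool -> c)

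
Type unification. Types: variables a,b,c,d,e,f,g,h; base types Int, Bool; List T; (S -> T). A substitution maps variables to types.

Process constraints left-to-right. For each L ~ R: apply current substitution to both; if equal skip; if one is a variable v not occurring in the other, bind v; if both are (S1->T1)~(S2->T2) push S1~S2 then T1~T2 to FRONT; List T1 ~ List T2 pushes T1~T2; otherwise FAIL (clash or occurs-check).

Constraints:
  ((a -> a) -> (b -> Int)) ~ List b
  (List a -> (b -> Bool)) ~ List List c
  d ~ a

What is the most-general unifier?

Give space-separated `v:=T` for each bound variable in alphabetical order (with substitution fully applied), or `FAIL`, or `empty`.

step 1: unify ((a -> a) -> (b -> Int)) ~ List b  [subst: {-} | 2 pending]
  clash: ((a -> a) -> (b -> Int)) vs List b

Answer: FAIL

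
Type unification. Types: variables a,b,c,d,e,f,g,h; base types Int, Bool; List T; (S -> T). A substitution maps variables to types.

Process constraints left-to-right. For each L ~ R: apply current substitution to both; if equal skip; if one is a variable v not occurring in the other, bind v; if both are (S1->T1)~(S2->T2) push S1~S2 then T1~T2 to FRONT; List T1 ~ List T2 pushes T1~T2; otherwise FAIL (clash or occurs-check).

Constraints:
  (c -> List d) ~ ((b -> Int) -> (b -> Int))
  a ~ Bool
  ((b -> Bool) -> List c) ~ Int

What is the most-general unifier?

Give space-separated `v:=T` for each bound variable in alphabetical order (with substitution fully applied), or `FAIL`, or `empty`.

step 1: unify (c -> List d) ~ ((b -> Int) -> (b -> Int))  [subst: {-} | 2 pending]
  -> decompose arrow: push c~(b -> Int), List d~(b -> Int)
step 2: unify c ~ (b -> Int)  [subst: {-} | 3 pending]
  bind c := (b -> Int)
step 3: unify List d ~ (b -> Int)  [subst: {c:=(b -> Int)} | 2 pending]
  clash: List d vs (b -> Int)

Answer: FAIL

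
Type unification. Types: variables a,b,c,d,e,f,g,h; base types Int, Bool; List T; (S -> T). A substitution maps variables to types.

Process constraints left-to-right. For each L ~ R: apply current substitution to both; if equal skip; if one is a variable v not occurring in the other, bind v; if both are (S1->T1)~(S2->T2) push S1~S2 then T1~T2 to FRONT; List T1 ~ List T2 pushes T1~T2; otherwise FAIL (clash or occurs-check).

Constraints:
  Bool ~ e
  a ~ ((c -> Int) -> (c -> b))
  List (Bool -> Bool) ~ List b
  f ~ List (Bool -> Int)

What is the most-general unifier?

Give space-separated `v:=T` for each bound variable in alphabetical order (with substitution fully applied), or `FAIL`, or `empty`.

step 1: unify Bool ~ e  [subst: {-} | 3 pending]
  bind e := Bool
step 2: unify a ~ ((c -> Int) -> (c -> b))  [subst: {e:=Bool} | 2 pending]
  bind a := ((c -> Int) -> (c -> b))
step 3: unify List (Bool -> Bool) ~ List b  [subst: {e:=Bool, a:=((c -> Int) -> (c -> b))} | 1 pending]
  -> decompose List: push (Bool -> Bool)~b
step 4: unify (Bool -> Bool) ~ b  [subst: {e:=Bool, a:=((c -> Int) -> (c -> b))} | 1 pending]
  bind b := (Bool -> Bool)
step 5: unify f ~ List (Bool -> Int)  [subst: {e:=Bool, a:=((c -> Int) -> (c -> b)), b:=(Bool -> Bool)} | 0 pending]
  bind f := List (Bool -> Int)

Answer: a:=((c -> Int) -> (c -> (Bool -> Bool))) b:=(Bool -> Bool) e:=Bool f:=List (Bool -> Int)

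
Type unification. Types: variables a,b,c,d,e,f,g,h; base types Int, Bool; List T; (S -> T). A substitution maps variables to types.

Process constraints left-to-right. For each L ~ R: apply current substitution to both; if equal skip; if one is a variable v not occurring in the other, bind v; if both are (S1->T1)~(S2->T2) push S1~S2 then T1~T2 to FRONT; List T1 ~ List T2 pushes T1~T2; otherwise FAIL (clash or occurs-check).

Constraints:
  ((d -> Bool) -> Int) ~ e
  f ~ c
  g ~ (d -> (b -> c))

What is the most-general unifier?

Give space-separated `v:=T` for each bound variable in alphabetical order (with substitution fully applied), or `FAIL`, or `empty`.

step 1: unify ((d -> Bool) -> Int) ~ e  [subst: {-} | 2 pending]
  bind e := ((d -> Bool) -> Int)
step 2: unify f ~ c  [subst: {e:=((d -> Bool) -> Int)} | 1 pending]
  bind f := c
step 3: unify g ~ (d -> (b -> c))  [subst: {e:=((d -> Bool) -> Int), f:=c} | 0 pending]
  bind g := (d -> (b -> c))

Answer: e:=((d -> Bool) -> Int) f:=c g:=(d -> (b -> c))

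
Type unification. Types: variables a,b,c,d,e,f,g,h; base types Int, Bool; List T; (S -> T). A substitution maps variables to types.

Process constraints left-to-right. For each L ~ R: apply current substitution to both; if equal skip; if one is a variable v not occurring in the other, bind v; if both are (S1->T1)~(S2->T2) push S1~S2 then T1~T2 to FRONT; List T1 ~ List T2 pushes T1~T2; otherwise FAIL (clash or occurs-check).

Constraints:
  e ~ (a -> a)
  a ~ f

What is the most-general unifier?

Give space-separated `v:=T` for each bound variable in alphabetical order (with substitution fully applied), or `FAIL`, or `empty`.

Answer: a:=f e:=(f -> f)

Derivation:
step 1: unify e ~ (a -> a)  [subst: {-} | 1 pending]
  bind e := (a -> a)
step 2: unify a ~ f  [subst: {e:=(a -> a)} | 0 pending]
  bind a := f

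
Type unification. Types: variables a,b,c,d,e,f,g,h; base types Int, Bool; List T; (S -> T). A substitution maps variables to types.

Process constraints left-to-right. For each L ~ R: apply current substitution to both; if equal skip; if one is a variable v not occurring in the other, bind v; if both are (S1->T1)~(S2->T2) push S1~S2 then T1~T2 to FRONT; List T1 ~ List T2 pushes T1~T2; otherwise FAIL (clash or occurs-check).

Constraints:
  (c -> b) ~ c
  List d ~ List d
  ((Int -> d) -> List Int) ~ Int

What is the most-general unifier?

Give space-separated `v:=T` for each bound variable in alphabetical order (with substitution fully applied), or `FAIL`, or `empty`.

step 1: unify (c -> b) ~ c  [subst: {-} | 2 pending]
  occurs-check fail

Answer: FAIL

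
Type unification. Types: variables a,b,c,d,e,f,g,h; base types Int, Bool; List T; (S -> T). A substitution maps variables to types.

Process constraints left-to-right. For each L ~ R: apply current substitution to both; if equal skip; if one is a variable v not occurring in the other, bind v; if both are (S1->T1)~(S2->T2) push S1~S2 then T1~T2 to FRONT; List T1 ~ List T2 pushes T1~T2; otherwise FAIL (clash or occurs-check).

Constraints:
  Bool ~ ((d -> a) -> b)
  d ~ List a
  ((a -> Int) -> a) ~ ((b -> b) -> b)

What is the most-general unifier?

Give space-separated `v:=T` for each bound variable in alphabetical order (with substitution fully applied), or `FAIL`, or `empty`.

step 1: unify Bool ~ ((d -> a) -> b)  [subst: {-} | 2 pending]
  clash: Bool vs ((d -> a) -> b)

Answer: FAIL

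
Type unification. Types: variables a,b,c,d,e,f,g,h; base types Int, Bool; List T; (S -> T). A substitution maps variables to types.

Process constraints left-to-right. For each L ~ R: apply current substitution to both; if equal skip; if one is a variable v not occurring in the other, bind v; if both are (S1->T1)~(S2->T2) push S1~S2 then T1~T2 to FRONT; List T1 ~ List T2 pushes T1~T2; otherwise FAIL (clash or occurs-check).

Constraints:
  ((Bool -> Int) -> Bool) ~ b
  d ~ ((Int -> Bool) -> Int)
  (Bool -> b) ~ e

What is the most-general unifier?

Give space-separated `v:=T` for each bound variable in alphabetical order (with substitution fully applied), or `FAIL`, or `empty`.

Answer: b:=((Bool -> Int) -> Bool) d:=((Int -> Bool) -> Int) e:=(Bool -> ((Bool -> Int) -> Bool))

Derivation:
step 1: unify ((Bool -> Int) -> Bool) ~ b  [subst: {-} | 2 pending]
  bind b := ((Bool -> Int) -> Bool)
step 2: unify d ~ ((Int -> Bool) -> Int)  [subst: {b:=((Bool -> Int) -> Bool)} | 1 pending]
  bind d := ((Int -> Bool) -> Int)
step 3: unify (Bool -> ((Bool -> Int) -> Bool)) ~ e  [subst: {b:=((Bool -> Int) -> Bool), d:=((Int -> Bool) -> Int)} | 0 pending]
  bind e := (Bool -> ((Bool -> Int) -> Bool))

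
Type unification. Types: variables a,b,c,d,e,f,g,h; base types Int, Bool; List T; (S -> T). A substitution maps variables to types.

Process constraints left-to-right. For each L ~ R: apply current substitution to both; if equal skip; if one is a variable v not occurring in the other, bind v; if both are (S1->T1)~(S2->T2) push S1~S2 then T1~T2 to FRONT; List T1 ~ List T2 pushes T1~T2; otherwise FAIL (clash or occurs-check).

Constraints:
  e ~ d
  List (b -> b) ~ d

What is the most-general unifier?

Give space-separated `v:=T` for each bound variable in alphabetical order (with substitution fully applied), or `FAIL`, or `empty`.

step 1: unify e ~ d  [subst: {-} | 1 pending]
  bind e := d
step 2: unify List (b -> b) ~ d  [subst: {e:=d} | 0 pending]
  bind d := List (b -> b)

Answer: d:=List (b -> b) e:=List (b -> b)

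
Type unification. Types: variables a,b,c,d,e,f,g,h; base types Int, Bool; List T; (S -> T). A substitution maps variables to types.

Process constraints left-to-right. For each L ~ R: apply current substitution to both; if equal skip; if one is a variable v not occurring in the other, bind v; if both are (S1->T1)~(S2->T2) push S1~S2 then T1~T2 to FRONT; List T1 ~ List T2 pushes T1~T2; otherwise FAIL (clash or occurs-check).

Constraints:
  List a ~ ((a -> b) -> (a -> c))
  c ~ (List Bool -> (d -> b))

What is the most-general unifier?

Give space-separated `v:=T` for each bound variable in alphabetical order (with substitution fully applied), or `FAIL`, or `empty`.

Answer: FAIL

Derivation:
step 1: unify List a ~ ((a -> b) -> (a -> c))  [subst: {-} | 1 pending]
  clash: List a vs ((a -> b) -> (a -> c))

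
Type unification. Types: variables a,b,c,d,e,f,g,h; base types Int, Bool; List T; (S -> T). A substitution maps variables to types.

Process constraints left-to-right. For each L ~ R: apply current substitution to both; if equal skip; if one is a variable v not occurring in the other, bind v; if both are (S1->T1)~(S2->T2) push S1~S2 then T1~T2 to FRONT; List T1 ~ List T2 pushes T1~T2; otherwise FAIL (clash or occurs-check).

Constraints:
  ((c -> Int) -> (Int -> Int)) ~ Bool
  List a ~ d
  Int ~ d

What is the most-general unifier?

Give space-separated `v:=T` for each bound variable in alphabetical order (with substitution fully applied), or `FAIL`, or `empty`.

step 1: unify ((c -> Int) -> (Int -> Int)) ~ Bool  [subst: {-} | 2 pending]
  clash: ((c -> Int) -> (Int -> Int)) vs Bool

Answer: FAIL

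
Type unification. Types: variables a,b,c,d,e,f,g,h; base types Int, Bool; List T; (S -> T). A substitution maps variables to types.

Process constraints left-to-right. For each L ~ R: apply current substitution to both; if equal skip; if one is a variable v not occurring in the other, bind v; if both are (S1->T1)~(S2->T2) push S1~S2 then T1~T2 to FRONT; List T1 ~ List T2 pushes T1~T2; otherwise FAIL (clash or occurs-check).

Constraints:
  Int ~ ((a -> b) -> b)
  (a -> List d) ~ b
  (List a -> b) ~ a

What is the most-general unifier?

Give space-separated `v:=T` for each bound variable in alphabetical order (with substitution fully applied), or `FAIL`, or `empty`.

Answer: FAIL

Derivation:
step 1: unify Int ~ ((a -> b) -> b)  [subst: {-} | 2 pending]
  clash: Int vs ((a -> b) -> b)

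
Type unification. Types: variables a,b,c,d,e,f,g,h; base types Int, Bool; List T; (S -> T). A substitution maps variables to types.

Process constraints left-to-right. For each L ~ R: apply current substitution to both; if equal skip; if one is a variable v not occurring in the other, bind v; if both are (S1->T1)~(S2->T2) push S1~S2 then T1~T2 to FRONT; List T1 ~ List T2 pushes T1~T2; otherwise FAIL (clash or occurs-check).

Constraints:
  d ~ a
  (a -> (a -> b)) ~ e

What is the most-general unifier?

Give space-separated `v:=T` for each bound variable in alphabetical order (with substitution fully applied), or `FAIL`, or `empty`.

Answer: d:=a e:=(a -> (a -> b))

Derivation:
step 1: unify d ~ a  [subst: {-} | 1 pending]
  bind d := a
step 2: unify (a -> (a -> b)) ~ e  [subst: {d:=a} | 0 pending]
  bind e := (a -> (a -> b))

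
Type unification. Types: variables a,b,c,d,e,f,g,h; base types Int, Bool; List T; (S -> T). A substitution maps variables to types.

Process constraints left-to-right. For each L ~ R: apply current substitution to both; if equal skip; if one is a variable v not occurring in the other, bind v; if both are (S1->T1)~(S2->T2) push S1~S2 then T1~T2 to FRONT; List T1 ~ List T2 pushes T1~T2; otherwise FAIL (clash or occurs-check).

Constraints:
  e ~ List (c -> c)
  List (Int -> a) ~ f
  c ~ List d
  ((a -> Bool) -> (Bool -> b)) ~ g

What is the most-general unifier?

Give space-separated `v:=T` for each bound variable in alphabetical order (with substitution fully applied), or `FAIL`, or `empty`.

step 1: unify e ~ List (c -> c)  [subst: {-} | 3 pending]
  bind e := List (c -> c)
step 2: unify List (Int -> a) ~ f  [subst: {e:=List (c -> c)} | 2 pending]
  bind f := List (Int -> a)
step 3: unify c ~ List d  [subst: {e:=List (c -> c), f:=List (Int -> a)} | 1 pending]
  bind c := List d
step 4: unify ((a -> Bool) -> (Bool -> b)) ~ g  [subst: {e:=List (c -> c), f:=List (Int -> a), c:=List d} | 0 pending]
  bind g := ((a -> Bool) -> (Bool -> b))

Answer: c:=List d e:=List (List d -> List d) f:=List (Int -> a) g:=((a -> Bool) -> (Bool -> b))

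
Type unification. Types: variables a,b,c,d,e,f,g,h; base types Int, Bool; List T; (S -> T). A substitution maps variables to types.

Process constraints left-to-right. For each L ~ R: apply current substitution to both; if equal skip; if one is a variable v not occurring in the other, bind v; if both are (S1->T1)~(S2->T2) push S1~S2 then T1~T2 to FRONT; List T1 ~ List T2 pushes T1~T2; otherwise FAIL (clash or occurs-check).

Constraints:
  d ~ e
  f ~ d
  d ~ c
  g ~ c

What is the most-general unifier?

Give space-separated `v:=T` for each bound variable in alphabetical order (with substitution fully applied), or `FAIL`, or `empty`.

Answer: d:=c e:=c f:=c g:=c

Derivation:
step 1: unify d ~ e  [subst: {-} | 3 pending]
  bind d := e
step 2: unify f ~ e  [subst: {d:=e} | 2 pending]
  bind f := e
step 3: unify e ~ c  [subst: {d:=e, f:=e} | 1 pending]
  bind e := c
step 4: unify g ~ c  [subst: {d:=e, f:=e, e:=c} | 0 pending]
  bind g := c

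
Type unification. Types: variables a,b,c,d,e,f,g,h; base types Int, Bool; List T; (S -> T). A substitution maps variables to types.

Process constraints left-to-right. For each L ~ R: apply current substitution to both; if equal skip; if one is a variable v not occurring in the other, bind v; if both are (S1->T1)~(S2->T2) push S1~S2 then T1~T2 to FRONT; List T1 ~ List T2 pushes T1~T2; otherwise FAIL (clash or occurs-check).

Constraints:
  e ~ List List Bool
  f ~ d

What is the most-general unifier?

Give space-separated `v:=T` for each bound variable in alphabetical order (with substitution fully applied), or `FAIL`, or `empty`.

Answer: e:=List List Bool f:=d

Derivation:
step 1: unify e ~ List List Bool  [subst: {-} | 1 pending]
  bind e := List List Bool
step 2: unify f ~ d  [subst: {e:=List List Bool} | 0 pending]
  bind f := d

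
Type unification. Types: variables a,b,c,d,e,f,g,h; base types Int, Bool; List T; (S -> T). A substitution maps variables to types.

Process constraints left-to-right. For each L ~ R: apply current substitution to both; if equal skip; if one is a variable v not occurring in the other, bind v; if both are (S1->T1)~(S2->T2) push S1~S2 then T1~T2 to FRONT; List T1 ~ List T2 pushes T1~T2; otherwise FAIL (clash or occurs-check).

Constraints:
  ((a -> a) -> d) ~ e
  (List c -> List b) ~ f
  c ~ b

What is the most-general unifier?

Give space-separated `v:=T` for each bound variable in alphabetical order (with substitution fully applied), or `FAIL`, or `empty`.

step 1: unify ((a -> a) -> d) ~ e  [subst: {-} | 2 pending]
  bind e := ((a -> a) -> d)
step 2: unify (List c -> List b) ~ f  [subst: {e:=((a -> a) -> d)} | 1 pending]
  bind f := (List c -> List b)
step 3: unify c ~ b  [subst: {e:=((a -> a) -> d), f:=(List c -> List b)} | 0 pending]
  bind c := b

Answer: c:=b e:=((a -> a) -> d) f:=(List b -> List b)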